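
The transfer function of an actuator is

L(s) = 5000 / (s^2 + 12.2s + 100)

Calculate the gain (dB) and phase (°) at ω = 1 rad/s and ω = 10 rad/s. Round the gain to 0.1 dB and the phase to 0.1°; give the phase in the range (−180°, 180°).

ω = 1: 34.0 dB, -7.0°; ω = 10: 32.3 dB, -90.0°

At s = jω = j1:
quadratic: (j1)² + 12.2·j1 + 100 = 99 + j12.2 → |·| ≈ 99.749, ∠ ≈ 7.03°
|L| = 5000 / 99.749 ≈ 50.126
Gain = 20 log₁₀(50.126) ≈ 34.00 dB
∠L = 0.00° − 7.03° = -7.03°

At s = jω = j10:
quadratic: (j10)² + 12.2·j10 + 100 = 0 + j122 → |·| ≈ 122, ∠ ≈ 90.00°
|L| = 5000 / 122 ≈ 40.984
Gain = 20 log₁₀(40.984) ≈ 32.25 dB
∠L = 0.00° − 90.00° = -90.00°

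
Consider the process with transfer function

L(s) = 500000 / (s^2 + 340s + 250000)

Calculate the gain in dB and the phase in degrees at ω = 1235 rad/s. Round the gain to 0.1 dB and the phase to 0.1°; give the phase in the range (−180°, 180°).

-8.6 dB, -161.8°

At s = jω = j1235:
quadratic: (j1235)² + 340·j1235 + 250000 = -1275225 + j419900 → |·| ≈ 1.3426e+06, ∠ ≈ 161.77°
|L| = 500000 / 1.3426e+06 ≈ 0.37241
Gain = 20 log₁₀(0.37241) ≈ -8.58 dB
∠L = 0.00° − 161.77° = -161.77°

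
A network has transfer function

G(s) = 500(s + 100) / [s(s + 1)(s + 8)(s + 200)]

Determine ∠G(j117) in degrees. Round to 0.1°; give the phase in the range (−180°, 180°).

At s = jω = j117:
zero (s+100): 100 + j117 → |·| = √(100²+117²) = √23689 ≈ 153.91, ∠ = arctan(117/100) ≈ 49.48°
pole (s+1): 1 + j117 → |·| = √(1²+117²) = √13690 ≈ 117, ∠ = arctan(117/1) ≈ 89.51°
pole (s+8): 8 + j117 → |·| = √(8²+117²) = √13753 ≈ 117.27, ∠ = arctan(117/8) ≈ 86.09°
pole (s+200): 200 + j117 → |·| = √(200²+117²) = √53689 ≈ 231.71, ∠ = arctan(117/200) ≈ 30.33°
pole at origin: |s| = 117, ∠ = 90.00° (in denominator)
∠G = 49.48° − 295.93° = -246.45° ≡ 113.55° (principal value)

113.6°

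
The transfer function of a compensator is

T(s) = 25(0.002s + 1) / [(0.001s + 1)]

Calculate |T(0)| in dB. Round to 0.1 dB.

28.0 dB

T(0) = 25 · 1 / 1 = 25
20 log₁₀(25) ≈ 27.96 dB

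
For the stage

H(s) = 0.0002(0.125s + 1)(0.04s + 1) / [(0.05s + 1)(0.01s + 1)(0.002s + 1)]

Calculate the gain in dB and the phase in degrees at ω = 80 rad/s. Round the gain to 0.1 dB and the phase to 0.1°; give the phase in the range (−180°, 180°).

At ω = 80 rad/s:
zero (1 + j80·0.125) = 1 + j10 → |·| ≈ 10.05, ∠ ≈ 84.29°
zero (1 + j80·0.04) = 1 + j3.2 → |·| ≈ 3.3526, ∠ ≈ 72.65°
pole (1 + j80·0.05) = 1 + j4 → |·| ≈ 4.1231, ∠ ≈ 75.96°
pole (1 + j80·0.01) = 1 + j0.8 → |·| ≈ 1.2806, ∠ ≈ 38.66°
pole (1 + j80·0.002) = 1 + j0.16 → |·| ≈ 1.0127, ∠ ≈ 9.09°
|H| = 0.0002 · 10.05 · 3.3526 / (4.1231 · 1.2806 · 1.0127) ≈ 0.0012603
Gain = 20 log₁₀(0.0012603) ≈ -57.99 dB
∠H = (84.29° + 72.65°) − (75.96° + 38.66° + 9.09°) = 33.23°

-58.0 dB, 33.2°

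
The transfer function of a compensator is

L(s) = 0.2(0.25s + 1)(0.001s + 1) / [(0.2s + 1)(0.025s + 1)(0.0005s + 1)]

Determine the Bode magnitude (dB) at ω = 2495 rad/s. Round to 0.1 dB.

-43.4 dB

At ω = 2495 rad/s:
zero (1 + j2495·0.25) = 1 + j623.75 → |·| ≈ 623.75, ∠ ≈ 89.91°
zero (1 + j2495·0.001) = 1 + j2.495 → |·| ≈ 2.6879, ∠ ≈ 68.16°
pole (1 + j2495·0.2) = 1 + j499 → |·| ≈ 499, ∠ ≈ 89.89°
pole (1 + j2495·0.025) = 1 + j62.375 → |·| ≈ 62.383, ∠ ≈ 89.08°
pole (1 + j2495·0.0005) = 1 + j1.2475 → |·| ≈ 1.5988, ∠ ≈ 51.28°
|L| = 0.2 · 623.75 · 2.6879 / (499 · 62.383 · 1.5988) ≈ 0.0067374
Gain = 20 log₁₀(0.0067374) ≈ -43.43 dB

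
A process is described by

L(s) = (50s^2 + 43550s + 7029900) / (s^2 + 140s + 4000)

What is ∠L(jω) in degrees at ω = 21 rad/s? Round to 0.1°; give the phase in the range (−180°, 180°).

Substitute s = j21:
Numerator: 50(j21)^2 + 43550(j21) + 7029900 = 7007850 + j914550
Denominator: (j21)^2 + 140(j21) + 4000 = 3559 + j2940
|N| = √(7007850² + 914550²) ≈ 7.0673e+06, ∠N ≈ 7.44°
|D| = √(3559² + 2940²) ≈ 4616.3, ∠D ≈ 39.56°
∠L = 7.44° − 39.56° = -32.12°

-32.1°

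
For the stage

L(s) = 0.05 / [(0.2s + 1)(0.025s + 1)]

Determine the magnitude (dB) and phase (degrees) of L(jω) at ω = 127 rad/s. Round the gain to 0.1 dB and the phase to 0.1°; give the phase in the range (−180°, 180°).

At ω = 127 rad/s:
pole (1 + j127·0.2) = 1 + j25.4 → |·| ≈ 25.42, ∠ ≈ 87.75°
pole (1 + j127·0.025) = 1 + j3.175 → |·| ≈ 3.3288, ∠ ≈ 72.52°
|L| = 0.05 · 1 / (25.42 · 3.3288) ≈ 0.00059089
Gain = 20 log₁₀(0.00059089) ≈ -64.57 dB
∠L = (0°) − (87.75° + 72.52°) = -160.27°

-64.6 dB, -160.3°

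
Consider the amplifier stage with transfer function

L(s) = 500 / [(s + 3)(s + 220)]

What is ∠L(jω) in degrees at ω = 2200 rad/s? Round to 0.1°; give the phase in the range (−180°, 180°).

At s = jω = j2200:
pole (s+3): 3 + j2200 → |·| = √(3²+2200²) = √4840009 ≈ 2200, ∠ = arctan(2200/3) ≈ 89.92°
pole (s+220): 220 + j2200 → |·| = √(220²+2200²) = √4888400 ≈ 2211, ∠ = arctan(2200/220) ≈ 84.29°
∠L = 0.00° − 174.21° = -174.21°

-174.2°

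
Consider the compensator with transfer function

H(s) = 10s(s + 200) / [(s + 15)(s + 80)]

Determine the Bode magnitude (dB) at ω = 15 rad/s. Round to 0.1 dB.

At s = jω = j15:
zero (s+200): 200 + j15 → |·| = √(200²+15²) = √40225 ≈ 200.56, ∠ = arctan(15/200) ≈ 4.29°
zero at origin: s = j15 → |·| = 15, ∠ = 90.00°
pole (s+15): 15 + j15 → |·| = √(15²+15²) = √450 ≈ 21.213, ∠ = arctan(15/15) ≈ 45.00°
pole (s+80): 80 + j15 → |·| = √(80²+15²) = √6625 ≈ 81.394, ∠ = arctan(15/80) ≈ 10.62°
|H| = 10 · 3008.4 / 1726.6 ≈ 17.424
Gain = 20 log₁₀(17.424) ≈ 24.82 dB

24.8 dB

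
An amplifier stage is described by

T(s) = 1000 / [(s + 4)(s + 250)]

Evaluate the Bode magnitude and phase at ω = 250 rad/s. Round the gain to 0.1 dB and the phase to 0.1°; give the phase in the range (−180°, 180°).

-38.9 dB, -134.1°

At s = jω = j250:
pole (s+4): 4 + j250 → |·| = √(4²+250²) = √62516 ≈ 250.03, ∠ = arctan(250/4) ≈ 89.08°
pole (s+250): 250 + j250 → |·| = √(250²+250²) = √125000 ≈ 353.55, ∠ = arctan(250/250) ≈ 45.00°
|T| = 1000 / 88398 ≈ 0.011312
Gain = 20 log₁₀(0.011312) ≈ -38.93 dB
∠T = 0.00° − 134.08° = -134.08°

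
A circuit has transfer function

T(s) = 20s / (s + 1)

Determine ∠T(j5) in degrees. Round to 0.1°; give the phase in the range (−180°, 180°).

11.3°

At s = jω = j5:
zero at origin: s = j5 → |·| = 5, ∠ = 90.00°
pole (s+1): 1 + j5 → |·| = √(1²+5²) = √26 ≈ 5.099, ∠ = arctan(5/1) ≈ 78.69°
∠T = 90.00° − 78.69° = 11.31°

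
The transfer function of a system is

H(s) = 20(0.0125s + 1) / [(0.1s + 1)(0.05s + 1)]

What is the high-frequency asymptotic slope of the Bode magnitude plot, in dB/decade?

-20 dB/decade

Each pole contributes −20 dB/decade at high frequency; each zero contributes +20 dB/decade.
Net: 1 zero(s) − 2 pole(s) → -20 dB/decade.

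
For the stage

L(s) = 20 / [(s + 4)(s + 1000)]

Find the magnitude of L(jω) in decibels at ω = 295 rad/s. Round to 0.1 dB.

At s = jω = j295:
pole (s+4): 4 + j295 → |·| = √(4²+295²) = √87041 ≈ 295.03, ∠ = arctan(295/4) ≈ 89.22°
pole (s+1000): 1000 + j295 → |·| = √(1000²+295²) = √1087025 ≈ 1042.6, ∠ = arctan(295/1000) ≈ 16.44°
|L| = 20 / 3.076e+05 ≈ 6.502e-05
Gain = 20 log₁₀(6.502e-05) ≈ -83.74 dB

-83.7 dB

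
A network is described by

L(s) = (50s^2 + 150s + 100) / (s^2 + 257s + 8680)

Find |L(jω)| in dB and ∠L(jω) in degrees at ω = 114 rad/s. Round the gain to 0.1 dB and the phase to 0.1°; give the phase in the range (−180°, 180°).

26.8 dB, 80.1°

Substitute s = j114:
Numerator: 50(j114)^2 + 150(j114) + 100 = -649700 + j17100
Denominator: (j114)^2 + 257(j114) + 8680 = -4316 + j29298
|N| = √(649700² + 17100²) ≈ 6.4992e+05, ∠N ≈ 178.49°
|D| = √(4316² + 29298²) ≈ 29614, ∠D ≈ 98.38°
|L| = 6.4992e+05 / 29614 ≈ 21.946
Gain = 20 log₁₀(21.946) ≈ 26.83 dB
∠L = 178.49° − 98.38° = 80.11°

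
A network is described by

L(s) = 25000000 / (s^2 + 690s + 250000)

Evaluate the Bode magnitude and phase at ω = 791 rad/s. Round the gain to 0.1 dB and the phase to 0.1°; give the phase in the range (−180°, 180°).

31.5 dB, -124.5°

At s = jω = j791:
quadratic: (j791)² + 690·j791 + 250000 = -375681 + j545790 → |·| ≈ 6.6259e+05, ∠ ≈ 124.54°
|L| = 25000000 / 6.6259e+05 ≈ 37.731
Gain = 20 log₁₀(37.731) ≈ 31.53 dB
∠L = 0.00° − 124.54° = -124.54°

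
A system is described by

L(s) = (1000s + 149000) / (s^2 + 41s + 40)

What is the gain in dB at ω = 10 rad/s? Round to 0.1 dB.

51.1 dB

Substitute s = j10:
Numerator: 1000(j10) + 149000 = 149000 + j10000
Denominator: (j10)^2 + 41(j10) + 40 = -60 + j410
|N| = √(149000² + 10000²) ≈ 1.4934e+05, ∠N ≈ 3.84°
|D| = √(60² + 410²) ≈ 414.37, ∠D ≈ 98.33°
|L| = 1.4934e+05 / 414.37 ≈ 360.4
Gain = 20 log₁₀(360.4) ≈ 51.14 dB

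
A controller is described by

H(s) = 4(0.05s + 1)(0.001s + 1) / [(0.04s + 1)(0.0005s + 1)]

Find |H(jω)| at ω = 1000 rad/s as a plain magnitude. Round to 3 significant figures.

6.32

At ω = 1000 rad/s:
zero (1 + j1000·0.05) = 1 + j50 → |·| ≈ 50.01, ∠ ≈ 88.85°
zero (1 + j1000·0.001) = 1 + j1 → |·| ≈ 1.4142, ∠ ≈ 45.00°
pole (1 + j1000·0.04) = 1 + j40 → |·| ≈ 40.012, ∠ ≈ 88.57°
pole (1 + j1000·0.0005) = 1 + j0.5 → |·| ≈ 1.118, ∠ ≈ 26.57°
|H| = 4 · 50.01 · 1.4142 / (40.012 · 1.118) ≈ 6.3241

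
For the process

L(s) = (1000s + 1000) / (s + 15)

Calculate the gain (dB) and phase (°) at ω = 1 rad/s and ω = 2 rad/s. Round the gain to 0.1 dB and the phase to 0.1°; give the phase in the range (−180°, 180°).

Substitute s = j1:
Numerator: 1000(j1) + 1000 = 1000 + j1000
Denominator: (j1) + 15 = 15 + j1
|N| = √(1000² + 1000²) ≈ 1414.2, ∠N ≈ 45.00°
|D| = √(15² + 1²) ≈ 15.033, ∠D ≈ 3.81°
|L| = 1414.2 / 15.033 ≈ 94.073
Gain = 20 log₁₀(94.073) ≈ 39.47 dB
∠L = 45.00° − 3.81° = 41.19°

Substitute s = j2:
Numerator: 1000(j2) + 1000 = 1000 + j2000
Denominator: (j2) + 15 = 15 + j2
|N| = √(1000² + 2000²) ≈ 2236.1, ∠N ≈ 63.43°
|D| = √(15² + 2²) ≈ 15.133, ∠D ≈ 7.59°
|L| = 2236.1 / 15.133 ≈ 147.76
Gain = 20 log₁₀(147.76) ≈ 43.39 dB
∠L = 63.43° − 7.59° = 55.84°

ω = 1: 39.5 dB, 41.2°; ω = 2: 43.4 dB, 55.8°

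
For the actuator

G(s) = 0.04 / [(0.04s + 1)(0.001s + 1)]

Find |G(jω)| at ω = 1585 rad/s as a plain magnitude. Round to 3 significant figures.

At ω = 1585 rad/s:
pole (1 + j1585·0.04) = 1 + j63.4 → |·| ≈ 63.408, ∠ ≈ 89.10°
pole (1 + j1585·0.001) = 1 + j1.585 → |·| ≈ 1.8741, ∠ ≈ 57.75°
|G| = 0.04 · 1 / (63.408 · 1.8741) ≈ 0.00033661

0.000337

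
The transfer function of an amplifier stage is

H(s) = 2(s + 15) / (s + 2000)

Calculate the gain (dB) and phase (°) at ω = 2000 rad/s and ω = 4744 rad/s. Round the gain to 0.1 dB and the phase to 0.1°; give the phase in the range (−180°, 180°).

ω = 2000: 3.0 dB, 44.6°; ω = 4744: 5.3 dB, 22.7°

At s = jω = j2000:
zero (s+15): 15 + j2000 → |·| = √(15²+2000²) = √4000225 ≈ 2000.1, ∠ = arctan(2000/15) ≈ 89.57°
pole (s+2000): 2000 + j2000 → |·| = √(2000²+2000²) = √8000000 ≈ 2828.4, ∠ = arctan(2000/2000) ≈ 45.00°
|H| = 2 · 2000.1 / 2828.4 ≈ 1.4143
Gain = 20 log₁₀(1.4143) ≈ 3.01 dB
∠H = 89.57° − 45.00° = 44.57°

At s = jω = j4744:
zero (s+15): 15 + j4744 → |·| = √(15²+4744²) = √22505761 ≈ 4744, ∠ = arctan(4744/15) ≈ 89.82°
pole (s+2000): 2000 + j4744 → |·| = √(2000²+4744²) = √26505536 ≈ 5148.4, ∠ = arctan(4744/2000) ≈ 67.14°
|H| = 2 · 4744 / 5148.4 ≈ 1.8429
Gain = 20 log₁₀(1.8429) ≈ 5.31 dB
∠H = 89.82° − 67.14° = 22.68°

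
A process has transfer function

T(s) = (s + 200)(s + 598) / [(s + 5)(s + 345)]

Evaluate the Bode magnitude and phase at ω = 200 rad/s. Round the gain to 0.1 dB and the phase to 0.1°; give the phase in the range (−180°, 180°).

At s = jω = j200:
zero (s+200): 200 + j200 → |·| = √(200²+200²) = √80000 ≈ 282.84, ∠ = arctan(200/200) ≈ 45.00°
zero (s+598): 598 + j200 → |·| = √(598²+200²) = √397604 ≈ 630.56, ∠ = arctan(200/598) ≈ 18.49°
pole (s+5): 5 + j200 → |·| = √(5²+200²) = √40025 ≈ 200.06, ∠ = arctan(200/5) ≈ 88.57°
pole (s+345): 345 + j200 → |·| = √(345²+200²) = √159025 ≈ 398.78, ∠ = arctan(200/345) ≈ 30.10°
|T| = 1 · 1.7835e+05 / 79780 ≈ 2.2355
Gain = 20 log₁₀(2.2355) ≈ 6.99 dB
∠T = 63.49° − 118.67° = -55.18°

7.0 dB, -55.2°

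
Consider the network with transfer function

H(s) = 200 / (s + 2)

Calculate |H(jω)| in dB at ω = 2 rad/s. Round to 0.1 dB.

Substitute s = j2:
Numerator: 200 = 200 + j0
Denominator: (j2) + 2 = 2 + j2
|N| = √(200² + 0²) ≈ 200, ∠N ≈ 0.00°
|D| = √(2² + 2²) ≈ 2.8284, ∠D ≈ 45.00°
|H| = 200 / 2.8284 ≈ 70.711
Gain = 20 log₁₀(70.711) ≈ 36.99 dB

37.0 dB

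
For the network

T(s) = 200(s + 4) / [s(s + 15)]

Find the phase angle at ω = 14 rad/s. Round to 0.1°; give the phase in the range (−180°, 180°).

-59.0°

At s = jω = j14:
zero (s+4): 4 + j14 → |·| = √(4²+14²) = √212 ≈ 14.56, ∠ = arctan(14/4) ≈ 74.05°
pole (s+15): 15 + j14 → |·| = √(15²+14²) = √421 ≈ 20.518, ∠ = arctan(14/15) ≈ 43.03°
pole at origin: |s| = 14, ∠ = 90.00° (in denominator)
∠T = 74.05° − 133.03° = -58.98°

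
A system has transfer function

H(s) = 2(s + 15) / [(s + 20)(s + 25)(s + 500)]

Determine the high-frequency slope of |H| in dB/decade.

-40 dB/decade

Each pole contributes −20 dB/decade at high frequency; each zero contributes +20 dB/decade.
Net: 1 zero(s) − 3 pole(s) → -40 dB/decade.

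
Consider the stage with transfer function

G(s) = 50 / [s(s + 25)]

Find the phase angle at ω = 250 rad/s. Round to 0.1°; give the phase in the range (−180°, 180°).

-174.3°

At s = jω = j250:
pole (s+25): 25 + j250 → |·| = √(25²+250²) = √63125 ≈ 251.25, ∠ = arctan(250/25) ≈ 84.29°
pole at origin: |s| = 250, ∠ = 90.00° (in denominator)
∠G = 0.00° − 174.29° = -174.29°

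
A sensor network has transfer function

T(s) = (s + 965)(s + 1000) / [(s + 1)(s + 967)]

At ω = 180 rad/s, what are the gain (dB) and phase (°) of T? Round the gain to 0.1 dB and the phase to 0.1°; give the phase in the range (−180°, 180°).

15.0 dB, -79.5°

At s = jω = j180:
zero (s+965): 965 + j180 → |·| = √(965²+180²) = √963625 ≈ 981.64, ∠ = arctan(180/965) ≈ 10.57°
zero (s+1000): 1000 + j180 → |·| = √(1000²+180²) = √1032400 ≈ 1016.1, ∠ = arctan(180/1000) ≈ 10.20°
pole (s+1): 1 + j180 → |·| = √(1²+180²) = √32401 ≈ 180, ∠ = arctan(180/1) ≈ 89.68°
pole (s+967): 967 + j180 → |·| = √(967²+180²) = √967489 ≈ 983.61, ∠ = arctan(180/967) ≈ 10.54°
|T| = 1 · 9.9744e+05 / 1.7705e+05 ≈ 5.6337
Gain = 20 log₁₀(5.6337) ≈ 15.02 dB
∠T = 20.77° − 100.22° = -79.45°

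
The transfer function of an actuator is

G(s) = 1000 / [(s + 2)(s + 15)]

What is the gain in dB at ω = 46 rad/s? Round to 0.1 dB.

At s = jω = j46:
pole (s+2): 2 + j46 → |·| = √(2²+46²) = √2120 ≈ 46.043, ∠ = arctan(46/2) ≈ 87.51°
pole (s+15): 15 + j46 → |·| = √(15²+46²) = √2341 ≈ 48.384, ∠ = arctan(46/15) ≈ 71.94°
|G| = 1000 / 2227.7 ≈ 0.44889
Gain = 20 log₁₀(0.44889) ≈ -6.96 dB

-7.0 dB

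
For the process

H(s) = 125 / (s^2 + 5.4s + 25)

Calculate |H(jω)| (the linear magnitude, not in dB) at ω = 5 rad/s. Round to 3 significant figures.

At s = jω = j5:
quadratic: (j5)² + 5.4·j5 + 25 = 0 + j27 → |·| ≈ 27, ∠ ≈ 90.00°
|H| = 125 / 27 ≈ 4.6296

4.63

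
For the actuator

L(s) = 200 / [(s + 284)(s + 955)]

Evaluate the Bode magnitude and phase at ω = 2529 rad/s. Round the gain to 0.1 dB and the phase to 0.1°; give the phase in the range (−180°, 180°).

-90.7 dB, -152.9°

At s = jω = j2529:
pole (s+284): 284 + j2529 → |·| = √(284²+2529²) = √6476497 ≈ 2544.9, ∠ = arctan(2529/284) ≈ 83.59°
pole (s+955): 955 + j2529 → |·| = √(955²+2529²) = √7307866 ≈ 2703.3, ∠ = arctan(2529/955) ≈ 69.31°
|L| = 200 / 6.8796e+06 ≈ 2.9071e-05
Gain = 20 log₁₀(2.9071e-05) ≈ -90.73 dB
∠L = 0.00° − 152.90° = -152.90°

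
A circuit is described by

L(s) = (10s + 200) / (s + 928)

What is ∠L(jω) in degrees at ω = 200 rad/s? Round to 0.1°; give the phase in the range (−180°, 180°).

72.1°

Substitute s = j200:
Numerator: 10(j200) + 200 = 200 + j2000
Denominator: (j200) + 928 = 928 + j200
|N| = √(200² + 2000²) ≈ 2010, ∠N ≈ 84.29°
|D| = √(928² + 200²) ≈ 949.31, ∠D ≈ 12.16°
∠L = 84.29° − 12.16° = 72.13°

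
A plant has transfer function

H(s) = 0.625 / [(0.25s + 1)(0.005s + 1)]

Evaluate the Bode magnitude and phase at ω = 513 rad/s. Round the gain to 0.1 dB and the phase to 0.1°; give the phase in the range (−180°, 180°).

At ω = 513 rad/s:
pole (1 + j513·0.25) = 1 + j128.25 → |·| ≈ 128.25, ∠ ≈ 89.55°
pole (1 + j513·0.005) = 1 + j2.565 → |·| ≈ 2.753, ∠ ≈ 68.70°
|H| = 0.625 · 1 / (128.25 · 2.753) ≈ 0.0017702
Gain = 20 log₁₀(0.0017702) ≈ -55.04 dB
∠H = (0°) − (89.55° + 68.70°) = -158.25°

-55.0 dB, -158.3°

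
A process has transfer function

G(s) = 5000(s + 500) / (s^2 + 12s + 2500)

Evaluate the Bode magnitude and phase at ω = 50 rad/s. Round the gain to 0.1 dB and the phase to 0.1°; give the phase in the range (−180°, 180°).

72.4 dB, -84.3°

At s = jω = j50:
zero (s+500): 500 + j50 → |·| = √(500²+50²) = √252500 ≈ 502.49, ∠ = arctan(50/500) ≈ 5.71°
quadratic: (j50)² + 12·j50 + 2500 = 0 + j600 → |·| ≈ 600, ∠ ≈ 90.00°
|G| = 5000 · 502.49 / 600 ≈ 4187.4
Gain = 20 log₁₀(4187.4) ≈ 72.44 dB
∠G = 5.71° − 90.00° = -84.29°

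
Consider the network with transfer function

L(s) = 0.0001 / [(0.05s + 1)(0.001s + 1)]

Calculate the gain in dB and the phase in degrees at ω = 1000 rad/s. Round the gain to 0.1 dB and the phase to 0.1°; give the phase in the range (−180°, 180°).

At ω = 1000 rad/s:
pole (1 + j1000·0.05) = 1 + j50 → |·| ≈ 50.01, ∠ ≈ 88.85°
pole (1 + j1000·0.001) = 1 + j1 → |·| ≈ 1.4142, ∠ ≈ 45.00°
|L| = 0.0001 · 1 / (50.01 · 1.4142) ≈ 1.4139e-06
Gain = 20 log₁₀(1.4139e-06) ≈ -116.99 dB
∠L = (0°) − (88.85° + 45.00°) = -133.85°

-117.0 dB, -133.9°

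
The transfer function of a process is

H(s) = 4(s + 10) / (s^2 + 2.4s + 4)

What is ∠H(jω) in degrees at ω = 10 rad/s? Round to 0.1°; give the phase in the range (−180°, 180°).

-121.0°

At s = jω = j10:
zero (s+10): 10 + j10 → |·| = √(10²+10²) = √200 ≈ 14.142, ∠ = arctan(10/10) ≈ 45.00°
quadratic: (j10)² + 2.4·j10 + 4 = -96 + j24 → |·| ≈ 98.955, ∠ ≈ 165.96°
∠H = 45.00° − 165.96° = -120.96°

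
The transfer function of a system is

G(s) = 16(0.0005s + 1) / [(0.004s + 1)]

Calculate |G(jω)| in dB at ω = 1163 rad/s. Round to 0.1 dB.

At ω = 1163 rad/s:
zero (1 + j1163·0.0005) = 1 + j0.5815 → |·| ≈ 1.1568, ∠ ≈ 30.18°
pole (1 + j1163·0.004) = 1 + j4.652 → |·| ≈ 4.7583, ∠ ≈ 77.87°
|G| = 16 · 1.1568 / (4.7583) ≈ 3.8898
Gain = 20 log₁₀(3.8898) ≈ 11.80 dB

11.8 dB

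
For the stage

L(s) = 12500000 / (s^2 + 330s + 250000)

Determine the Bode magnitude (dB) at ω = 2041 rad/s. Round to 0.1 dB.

10.0 dB

At s = jω = j2041:
quadratic: (j2041)² + 330·j2041 + 250000 = -3915681 + j673530 → |·| ≈ 3.9732e+06, ∠ ≈ 170.24°
|L| = 12500000 / 3.9732e+06 ≈ 3.1461
Gain = 20 log₁₀(3.1461) ≈ 9.96 dB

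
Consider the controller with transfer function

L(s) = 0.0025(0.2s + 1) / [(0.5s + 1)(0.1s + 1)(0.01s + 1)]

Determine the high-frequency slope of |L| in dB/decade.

-40 dB/decade

Each pole contributes −20 dB/decade at high frequency; each zero contributes +20 dB/decade.
Net: 1 zero(s) − 3 pole(s) → -40 dB/decade.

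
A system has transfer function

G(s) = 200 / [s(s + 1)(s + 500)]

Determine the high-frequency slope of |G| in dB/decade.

-60 dB/decade

Each pole contributes −20 dB/decade at high frequency; each zero contributes +20 dB/decade.
Net: 0 zero(s) − 3 pole(s) → -60 dB/decade.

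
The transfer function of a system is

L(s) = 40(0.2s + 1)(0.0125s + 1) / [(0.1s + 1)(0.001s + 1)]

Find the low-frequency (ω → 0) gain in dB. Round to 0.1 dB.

32.0 dB

L(0) = 40 · 1 / 1 = 40
20 log₁₀(40) ≈ 32.04 dB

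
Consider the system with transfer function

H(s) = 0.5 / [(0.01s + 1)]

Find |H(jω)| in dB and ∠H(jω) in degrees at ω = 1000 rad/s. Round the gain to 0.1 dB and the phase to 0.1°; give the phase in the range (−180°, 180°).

At ω = 1000 rad/s:
pole (1 + j1000·0.01) = 1 + j10 → |·| ≈ 10.05, ∠ ≈ 84.29°
|H| = 0.5 · 1 / (10.05) ≈ 0.049751
Gain = 20 log₁₀(0.049751) ≈ -26.06 dB
∠H = (0°) − (84.29°) = -84.29°

-26.1 dB, -84.3°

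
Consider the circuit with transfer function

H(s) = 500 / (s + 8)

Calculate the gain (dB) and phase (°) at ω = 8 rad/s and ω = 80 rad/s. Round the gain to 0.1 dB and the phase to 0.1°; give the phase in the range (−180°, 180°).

ω = 8: 32.9 dB, -45.0°; ω = 80: 15.9 dB, -84.3°

At s = jω = j8:
pole (s+8): 8 + j8 → |·| = √(8²+8²) = √128 ≈ 11.314, ∠ = arctan(8/8) ≈ 45.00°
|H| = 500 / 11.314 ≈ 44.193
Gain = 20 log₁₀(44.193) ≈ 32.91 dB
∠H = 0.00° − 45.00° = -45.00°

At s = jω = j80:
pole (s+8): 8 + j80 → |·| = √(8²+80²) = √6464 ≈ 80.399, ∠ = arctan(80/8) ≈ 84.29°
|H| = 500 / 80.399 ≈ 6.219
Gain = 20 log₁₀(6.219) ≈ 15.87 dB
∠H = 0.00° − 84.29° = -84.29°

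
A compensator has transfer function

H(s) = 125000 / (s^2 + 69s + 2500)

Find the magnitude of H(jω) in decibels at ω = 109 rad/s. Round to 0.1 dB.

At s = jω = j109:
quadratic: (j109)² + 69·j109 + 2500 = -9381 + j7521 → |·| ≈ 12024, ∠ ≈ 141.28°
|H| = 125000 / 12024 ≈ 10.396
Gain = 20 log₁₀(10.396) ≈ 20.34 dB

20.3 dB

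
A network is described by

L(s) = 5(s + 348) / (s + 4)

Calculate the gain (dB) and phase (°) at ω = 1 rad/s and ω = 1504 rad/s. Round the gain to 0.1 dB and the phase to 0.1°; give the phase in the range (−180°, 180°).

At s = jω = j1:
zero (s+348): 348 + j1 → |·| = √(348²+1²) = √121105 ≈ 348, ∠ = arctan(1/348) ≈ 0.16°
pole (s+4): 4 + j1 → |·| = √(4²+1²) = √17 ≈ 4.1231, ∠ = arctan(1/4) ≈ 14.04°
|L| = 5 · 348 / 4.1231 ≈ 422.01
Gain = 20 log₁₀(422.01) ≈ 52.51 dB
∠L = 0.16° − 14.04° = -13.88°

At s = jω = j1504:
zero (s+348): 348 + j1504 → |·| = √(348²+1504²) = √2383120 ≈ 1543.7, ∠ = arctan(1504/348) ≈ 76.97°
pole (s+4): 4 + j1504 → |·| = √(4²+1504²) = √2262032 ≈ 1504, ∠ = arctan(1504/4) ≈ 89.85°
|L| = 5 · 1543.7 / 1504 ≈ 5.132
Gain = 20 log₁₀(5.132) ≈ 14.21 dB
∠L = 76.97° − 89.85° = -12.88°

ω = 1: 52.5 dB, -13.9°; ω = 1504: 14.2 dB, -12.9°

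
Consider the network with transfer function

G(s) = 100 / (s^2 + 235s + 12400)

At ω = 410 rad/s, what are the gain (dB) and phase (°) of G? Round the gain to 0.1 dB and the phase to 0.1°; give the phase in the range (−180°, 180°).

Substitute s = j410:
Numerator: 100 = 100 + j0
Denominator: (j410)^2 + 235(j410) + 12400 = -155700 + j96350
|N| = √(100² + 0²) ≈ 100, ∠N ≈ 0.00°
|D| = √(155700² + 96350²) ≈ 1.831e+05, ∠D ≈ 148.25°
|G| = 100 / 1.831e+05 ≈ 0.00054615
Gain = 20 log₁₀(0.00054615) ≈ -65.25 dB
∠G = 0.00° − 148.25° = -148.25°

-65.3 dB, -148.3°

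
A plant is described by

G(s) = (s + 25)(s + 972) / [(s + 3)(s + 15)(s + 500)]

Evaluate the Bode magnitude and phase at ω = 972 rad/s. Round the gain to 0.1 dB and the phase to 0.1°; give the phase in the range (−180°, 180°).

At s = jω = j972:
zero (s+25): 25 + j972 → |·| = √(25²+972²) = √945409 ≈ 972.32, ∠ = arctan(972/25) ≈ 88.53°
zero (s+972): 972 + j972 → |·| = √(972²+972²) = √1889568 ≈ 1374.6, ∠ = arctan(972/972) ≈ 45.00°
pole (s+3): 3 + j972 → |·| = √(3²+972²) = √944793 ≈ 972, ∠ = arctan(972/3) ≈ 89.82°
pole (s+15): 15 + j972 → |·| = √(15²+972²) = √945009 ≈ 972.12, ∠ = arctan(972/15) ≈ 89.12°
pole (s+500): 500 + j972 → |·| = √(500²+972²) = √1194784 ≈ 1093.1, ∠ = arctan(972/500) ≈ 62.78°
|G| = 1 · 1.3366e+06 / 1.0329e+09 ≈ 0.001294
Gain = 20 log₁₀(0.001294) ≈ -57.76 dB
∠G = 133.53° − 241.72° = -108.19°

-57.8 dB, -108.2°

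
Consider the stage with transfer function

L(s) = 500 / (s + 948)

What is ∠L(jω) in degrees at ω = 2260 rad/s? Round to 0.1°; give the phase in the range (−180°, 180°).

-67.2°

At s = jω = j2260:
pole (s+948): 948 + j2260 → |·| = √(948²+2260²) = √6006304 ≈ 2450.8, ∠ = arctan(2260/948) ≈ 67.24°
∠L = 0.00° − 67.24° = -67.24°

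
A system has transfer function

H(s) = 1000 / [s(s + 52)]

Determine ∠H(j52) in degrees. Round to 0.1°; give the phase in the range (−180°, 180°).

-135.0°

At s = jω = j52:
pole (s+52): 52 + j52 → |·| = √(52²+52²) = √5408 ≈ 73.539, ∠ = arctan(52/52) ≈ 45.00°
pole at origin: |s| = 52, ∠ = 90.00° (in denominator)
∠H = 0.00° − 135.00° = -135.00°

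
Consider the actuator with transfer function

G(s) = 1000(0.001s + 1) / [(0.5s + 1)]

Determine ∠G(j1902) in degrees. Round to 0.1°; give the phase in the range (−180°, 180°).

-27.7°

At ω = 1902 rad/s:
zero (1 + j1902·0.001) = 1 + j1.902 → |·| ≈ 2.1489, ∠ ≈ 62.27°
pole (1 + j1902·0.5) = 1 + j951 → |·| ≈ 951, ∠ ≈ 89.94°
∠G = (62.27°) − (89.94°) = -27.67°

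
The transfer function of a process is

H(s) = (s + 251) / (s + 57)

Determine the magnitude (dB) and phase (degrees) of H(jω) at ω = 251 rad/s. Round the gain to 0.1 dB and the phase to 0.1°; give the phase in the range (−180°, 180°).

At s = jω = j251:
zero (s+251): 251 + j251 → |·| = √(251²+251²) = √126002 ≈ 354.97, ∠ = arctan(251/251) ≈ 45.00°
pole (s+57): 57 + j251 → |·| = √(57²+251²) = √66250 ≈ 257.39, ∠ = arctan(251/57) ≈ 77.21°
|H| = 1 · 354.97 / 257.39 ≈ 1.3791
Gain = 20 log₁₀(1.3791) ≈ 2.79 dB
∠H = 45.00° − 77.21° = -32.21°

2.8 dB, -32.2°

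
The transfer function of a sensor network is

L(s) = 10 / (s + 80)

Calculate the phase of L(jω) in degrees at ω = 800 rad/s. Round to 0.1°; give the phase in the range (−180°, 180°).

Substitute s = j800:
Numerator: 10 = 10 + j0
Denominator: (j800) + 80 = 80 + j800
|N| = √(10² + 0²) ≈ 10, ∠N ≈ 0.00°
|D| = √(80² + 800²) ≈ 803.99, ∠D ≈ 84.29°
∠L = 0.00° − 84.29° = -84.29°

-84.3°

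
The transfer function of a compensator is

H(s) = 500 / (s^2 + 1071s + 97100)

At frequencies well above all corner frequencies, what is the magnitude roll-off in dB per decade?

-40 dB/decade

Each pole contributes −20 dB/decade at high frequency; each zero contributes +20 dB/decade.
Net: 0 zero(s) − 2 pole(s) → -40 dB/decade.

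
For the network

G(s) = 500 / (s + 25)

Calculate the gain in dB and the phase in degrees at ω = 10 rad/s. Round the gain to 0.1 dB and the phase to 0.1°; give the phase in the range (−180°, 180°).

At s = jω = j10:
pole (s+25): 25 + j10 → |·| = √(25²+10²) = √725 ≈ 26.926, ∠ = arctan(10/25) ≈ 21.80°
|G| = 500 / 26.926 ≈ 18.569
Gain = 20 log₁₀(18.569) ≈ 25.38 dB
∠G = 0.00° − 21.80° = -21.80°

25.4 dB, -21.8°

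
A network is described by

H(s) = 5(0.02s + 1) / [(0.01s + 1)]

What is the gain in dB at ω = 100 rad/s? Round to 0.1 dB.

18.0 dB

At ω = 100 rad/s:
zero (1 + j100·0.02) = 1 + j2 → |·| ≈ 2.2361, ∠ ≈ 63.43°
pole (1 + j100·0.01) = 1 + j1 → |·| ≈ 1.4142, ∠ ≈ 45.00°
|H| = 5 · 2.2361 / (1.4142) ≈ 7.9059
Gain = 20 log₁₀(7.9059) ≈ 17.96 dB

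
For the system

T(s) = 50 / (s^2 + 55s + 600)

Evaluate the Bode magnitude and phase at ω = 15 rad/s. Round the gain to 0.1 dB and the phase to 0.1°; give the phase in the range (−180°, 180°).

-25.2 dB, -65.6°

Substitute s = j15:
Numerator: 50 = 50 + j0
Denominator: (j15)^2 + 55(j15) + 600 = 375 + j825
|N| = √(50² + 0²) ≈ 50, ∠N ≈ 0.00°
|D| = √(375² + 825²) ≈ 906.23, ∠D ≈ 65.56°
|T| = 50 / 906.23 ≈ 0.055174
Gain = 20 log₁₀(0.055174) ≈ -25.17 dB
∠T = 0.00° − 65.56° = -65.56°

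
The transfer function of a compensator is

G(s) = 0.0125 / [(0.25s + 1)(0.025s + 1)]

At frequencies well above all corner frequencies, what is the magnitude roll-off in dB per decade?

-40 dB/decade

Each pole contributes −20 dB/decade at high frequency; each zero contributes +20 dB/decade.
Net: 0 zero(s) − 2 pole(s) → -40 dB/decade.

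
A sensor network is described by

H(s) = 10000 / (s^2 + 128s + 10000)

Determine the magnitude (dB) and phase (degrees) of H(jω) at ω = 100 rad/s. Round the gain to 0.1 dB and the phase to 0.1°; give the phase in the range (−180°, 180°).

At s = jω = j100:
quadratic: (j100)² + 128·j100 + 10000 = 0 + j12800 → |·| ≈ 12800, ∠ ≈ 90.00°
|H| = 10000 / 12800 ≈ 0.78125
Gain = 20 log₁₀(0.78125) ≈ -2.14 dB
∠H = 0.00° − 90.00° = -90.00°

-2.1 dB, -90.0°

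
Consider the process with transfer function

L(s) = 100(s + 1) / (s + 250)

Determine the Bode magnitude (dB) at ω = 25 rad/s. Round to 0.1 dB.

At s = jω = j25:
zero (s+1): 1 + j25 → |·| = √(1²+25²) = √626 ≈ 25.02, ∠ = arctan(25/1) ≈ 87.71°
pole (s+250): 250 + j25 → |·| = √(250²+25²) = √63125 ≈ 251.25, ∠ = arctan(25/250) ≈ 5.71°
|L| = 100 · 25.02 / 251.25 ≈ 9.9582
Gain = 20 log₁₀(9.9582) ≈ 19.96 dB

20.0 dB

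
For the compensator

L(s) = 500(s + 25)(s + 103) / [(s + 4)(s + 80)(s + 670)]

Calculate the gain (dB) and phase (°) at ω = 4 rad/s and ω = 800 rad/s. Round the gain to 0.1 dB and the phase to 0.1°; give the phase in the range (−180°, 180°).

At s = jω = j4:
zero (s+25): 25 + j4 → |·| = √(25²+4²) = √641 ≈ 25.318, ∠ = arctan(4/25) ≈ 9.09°
zero (s+103): 103 + j4 → |·| = √(103²+4²) = √10625 ≈ 103.08, ∠ = arctan(4/103) ≈ 2.22°
pole (s+4): 4 + j4 → |·| = √(4²+4²) = √32 ≈ 5.6569, ∠ = arctan(4/4) ≈ 45.00°
pole (s+80): 80 + j4 → |·| = √(80²+4²) = √6416 ≈ 80.1, ∠ = arctan(4/80) ≈ 2.86°
pole (s+670): 670 + j4 → |·| = √(670²+4²) = √448916 ≈ 670.01, ∠ = arctan(4/670) ≈ 0.34°
|L| = 500 · 2609.8 / 3.0359e+05 ≈ 4.2982
Gain = 20 log₁₀(4.2982) ≈ 12.67 dB
∠L = 11.31° − 48.20° = -36.89°

At s = jω = j800:
zero (s+25): 25 + j800 → |·| = √(25²+800²) = √640625 ≈ 800.39, ∠ = arctan(800/25) ≈ 88.21°
zero (s+103): 103 + j800 → |·| = √(103²+800²) = √650609 ≈ 806.6, ∠ = arctan(800/103) ≈ 82.66°
pole (s+4): 4 + j800 → |·| = √(4²+800²) = √640016 ≈ 800.01, ∠ = arctan(800/4) ≈ 89.71°
pole (s+80): 80 + j800 → |·| = √(80²+800²) = √646400 ≈ 803.99, ∠ = arctan(800/80) ≈ 84.29°
pole (s+670): 670 + j800 → |·| = √(670²+800²) = √1088900 ≈ 1043.5, ∠ = arctan(800/670) ≈ 50.05°
|L| = 500 · 6.4559e+05 / 6.7118e+08 ≈ 0.48094
Gain = 20 log₁₀(0.48094) ≈ -6.36 dB
∠L = 170.87° − 224.05° = -53.18°

ω = 4: 12.7 dB, -36.9°; ω = 800: -6.4 dB, -53.2°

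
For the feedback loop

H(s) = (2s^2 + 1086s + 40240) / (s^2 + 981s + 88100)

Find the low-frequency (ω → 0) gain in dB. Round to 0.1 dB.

H(0) = 40240 / 88100 ≈ 0.45675
20 log₁₀(0.45675) ≈ -6.81 dB

-6.8 dB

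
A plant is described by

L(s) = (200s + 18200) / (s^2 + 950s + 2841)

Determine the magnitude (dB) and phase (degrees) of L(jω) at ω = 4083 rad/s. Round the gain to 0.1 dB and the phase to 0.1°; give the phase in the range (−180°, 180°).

Substitute s = j4083:
Numerator: 200(j4083) + 18200 = 18200 + j816600
Denominator: (j4083)^2 + 950(j4083) + 2841 = -16668048 + j3878850
|N| = √(18200² + 816600²) ≈ 8.168e+05, ∠N ≈ 88.72°
|D| = √(16668048² + 3878850²) ≈ 1.7113e+07, ∠D ≈ 166.90°
|L| = 8.168e+05 / 1.7113e+07 ≈ 0.04773
Gain = 20 log₁₀(0.04773) ≈ -26.42 dB
∠L = 88.72° − 166.90° = -78.18°

-26.4 dB, -78.2°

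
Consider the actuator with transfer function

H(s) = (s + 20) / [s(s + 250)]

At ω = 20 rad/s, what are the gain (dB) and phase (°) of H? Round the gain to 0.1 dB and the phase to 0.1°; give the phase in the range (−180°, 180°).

At s = jω = j20:
zero (s+20): 20 + j20 → |·| = √(20²+20²) = √800 ≈ 28.284, ∠ = arctan(20/20) ≈ 45.00°
pole (s+250): 250 + j20 → |·| = √(250²+20²) = √62900 ≈ 250.8, ∠ = arctan(20/250) ≈ 4.57°
pole at origin: |s| = 20, ∠ = 90.00° (in denominator)
|H| = 1 · 28.284 / 5016 ≈ 0.0056388
Gain = 20 log₁₀(0.0056388) ≈ -44.98 dB
∠H = 45.00° − 94.57° = -49.57°

-45.0 dB, -49.6°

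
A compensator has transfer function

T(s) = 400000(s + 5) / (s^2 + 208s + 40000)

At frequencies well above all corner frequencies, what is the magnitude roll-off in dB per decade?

Each pole contributes −20 dB/decade at high frequency; each zero contributes +20 dB/decade.
Net: 1 zero(s) − 2 pole(s) → -20 dB/decade.

-20 dB/decade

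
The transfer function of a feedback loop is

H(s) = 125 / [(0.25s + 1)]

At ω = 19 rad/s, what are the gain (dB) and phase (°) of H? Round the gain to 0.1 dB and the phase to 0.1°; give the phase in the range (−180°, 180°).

28.2 dB, -78.1°

At ω = 19 rad/s:
pole (1 + j19·0.25) = 1 + j4.75 → |·| ≈ 4.8541, ∠ ≈ 78.11°
|H| = 125 · 1 / (4.8541) ≈ 25.751
Gain = 20 log₁₀(25.751) ≈ 28.22 dB
∠H = (0°) − (78.11°) = -78.11°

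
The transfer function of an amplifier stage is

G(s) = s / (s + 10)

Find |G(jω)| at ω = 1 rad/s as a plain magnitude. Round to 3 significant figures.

At s = jω = j1:
zero at origin: s = j1 → |·| = 1, ∠ = 90.00°
pole (s+10): 10 + j1 → |·| = √(10²+1²) = √101 ≈ 10.05, ∠ = arctan(1/10) ≈ 5.71°
|G| = 1 · 1 / 10.05 ≈ 0.099502

0.0995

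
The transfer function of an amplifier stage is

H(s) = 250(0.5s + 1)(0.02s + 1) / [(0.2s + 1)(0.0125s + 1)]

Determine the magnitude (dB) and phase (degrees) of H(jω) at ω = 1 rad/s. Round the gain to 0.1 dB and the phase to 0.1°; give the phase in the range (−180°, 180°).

48.8 dB, 15.7°

At ω = 1 rad/s:
zero (1 + j1·0.5) = 1 + j0.5 → |·| ≈ 1.118, ∠ ≈ 26.57°
zero (1 + j1·0.02) = 1 + j0.02 → |·| ≈ 1.0002, ∠ ≈ 1.15°
pole (1 + j1·0.2) = 1 + j0.2 → |·| ≈ 1.0198, ∠ ≈ 11.31°
pole (1 + j1·0.0125) = 1 + j0.0125 → |·| ≈ 1.0001, ∠ ≈ 0.72°
|H| = 250 · 1.118 · 1.0002 / (1.0198 · 1.0001) ≈ 274.1
Gain = 20 log₁₀(274.1) ≈ 48.76 dB
∠H = (26.57° + 1.15°) − (11.31° + 0.72°) = 15.69°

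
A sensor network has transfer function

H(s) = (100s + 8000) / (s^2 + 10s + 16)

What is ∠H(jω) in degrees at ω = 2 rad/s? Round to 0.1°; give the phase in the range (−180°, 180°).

Substitute s = j2:
Numerator: 100(j2) + 8000 = 8000 + j200
Denominator: (j2)^2 + 10(j2) + 16 = 12 + j20
|N| = √(8000² + 200²) ≈ 8002.5, ∠N ≈ 1.43°
|D| = √(12² + 20²) ≈ 23.324, ∠D ≈ 59.04°
∠H = 1.43° − 59.04° = -57.61°

-57.6°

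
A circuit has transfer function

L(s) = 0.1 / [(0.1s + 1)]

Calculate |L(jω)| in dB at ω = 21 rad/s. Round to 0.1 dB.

-27.3 dB

At ω = 21 rad/s:
pole (1 + j21·0.1) = 1 + j2.1 → |·| ≈ 2.3259, ∠ ≈ 64.54°
|L| = 0.1 · 1 / (2.3259) ≈ 0.042994
Gain = 20 log₁₀(0.042994) ≈ -27.33 dB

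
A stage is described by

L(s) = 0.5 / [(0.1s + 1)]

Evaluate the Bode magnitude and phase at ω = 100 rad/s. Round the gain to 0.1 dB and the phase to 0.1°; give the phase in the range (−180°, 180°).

-26.1 dB, -84.3°

At ω = 100 rad/s:
pole (1 + j100·0.1) = 1 + j10 → |·| ≈ 10.05, ∠ ≈ 84.29°
|L| = 0.5 · 1 / (10.05) ≈ 0.049751
Gain = 20 log₁₀(0.049751) ≈ -26.06 dB
∠L = (0°) − (84.29°) = -84.29°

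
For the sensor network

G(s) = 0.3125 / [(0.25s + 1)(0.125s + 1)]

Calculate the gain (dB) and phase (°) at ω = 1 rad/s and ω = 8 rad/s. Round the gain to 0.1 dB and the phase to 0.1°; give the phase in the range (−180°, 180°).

ω = 1: -10.4 dB, -21.2°; ω = 8: -20.1 dB, -108.4°

At ω = 1 rad/s:
pole (1 + j1·0.25) = 1 + j0.25 → |·| ≈ 1.0308, ∠ ≈ 14.04°
pole (1 + j1·0.125) = 1 + j0.125 → |·| ≈ 1.0078, ∠ ≈ 7.13°
|G| = 0.3125 · 1 / (1.0308 · 1.0078) ≈ 0.30082
Gain = 20 log₁₀(0.30082) ≈ -10.43 dB
∠G = (0°) − (14.04° + 7.13°) = -21.17°

At ω = 8 rad/s:
pole (1 + j8·0.25) = 1 + j2 → |·| ≈ 2.2361, ∠ ≈ 63.43°
pole (1 + j8·0.125) = 1 + j1 → |·| ≈ 1.4142, ∠ ≈ 45.00°
|G| = 0.3125 · 1 / (2.2361 · 1.4142) ≈ 0.098821
Gain = 20 log₁₀(0.098821) ≈ -20.10 dB
∠G = (0°) − (63.43° + 45.00°) = -108.43°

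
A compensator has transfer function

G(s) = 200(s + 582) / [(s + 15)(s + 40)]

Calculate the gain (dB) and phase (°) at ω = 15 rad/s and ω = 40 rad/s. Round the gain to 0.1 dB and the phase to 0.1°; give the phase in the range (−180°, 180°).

At s = jω = j15:
zero (s+582): 582 + j15 → |·| = √(582²+15²) = √338949 ≈ 582.19, ∠ = arctan(15/582) ≈ 1.48°
pole (s+15): 15 + j15 → |·| = √(15²+15²) = √450 ≈ 21.213, ∠ = arctan(15/15) ≈ 45.00°
pole (s+40): 40 + j15 → |·| = √(40²+15²) = √1825 ≈ 42.72, ∠ = arctan(15/40) ≈ 20.56°
|G| = 200 · 582.19 / 906.22 ≈ 128.49
Gain = 20 log₁₀(128.49) ≈ 42.18 dB
∠G = 1.48° − 65.56° = -64.08°

At s = jω = j40:
zero (s+582): 582 + j40 → |·| = √(582²+40²) = √340324 ≈ 583.37, ∠ = arctan(40/582) ≈ 3.93°
pole (s+15): 15 + j40 → |·| = √(15²+40²) = √1825 ≈ 42.72, ∠ = arctan(40/15) ≈ 69.44°
pole (s+40): 40 + j40 → |·| = √(40²+40²) = √3200 ≈ 56.569, ∠ = arctan(40/40) ≈ 45.00°
|G| = 200 · 583.37 / 2416.6 ≈ 48.28
Gain = 20 log₁₀(48.28) ≈ 33.68 dB
∠G = 3.93° − 114.44° = -110.51°

ω = 15: 42.2 dB, -64.1°; ω = 40: 33.7 dB, -110.5°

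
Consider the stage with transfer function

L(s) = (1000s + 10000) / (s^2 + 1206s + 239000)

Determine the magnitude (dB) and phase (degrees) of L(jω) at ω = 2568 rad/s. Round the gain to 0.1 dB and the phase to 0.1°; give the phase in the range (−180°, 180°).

-8.8 dB, -64.2°

Substitute s = j2568:
Numerator: 1000(j2568) + 10000 = 10000 + j2568000
Denominator: (j2568)^2 + 1206(j2568) + 239000 = -6355624 + j3097008
|N| = √(10000² + 2568000²) ≈ 2.568e+06, ∠N ≈ 89.78°
|D| = √(6355624² + 3097008²) ≈ 7.07e+06, ∠D ≈ 154.02°
|L| = 2.568e+06 / 7.07e+06 ≈ 0.36322
Gain = 20 log₁₀(0.36322) ≈ -8.80 dB
∠L = 89.78° − 154.02° = -64.24°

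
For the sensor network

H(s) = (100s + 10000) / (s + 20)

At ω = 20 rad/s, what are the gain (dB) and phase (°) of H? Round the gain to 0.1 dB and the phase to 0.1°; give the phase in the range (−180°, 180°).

Substitute s = j20:
Numerator: 100(j20) + 10000 = 10000 + j2000
Denominator: (j20) + 20 = 20 + j20
|N| = √(10000² + 2000²) ≈ 10198, ∠N ≈ 11.31°
|D| = √(20² + 20²) ≈ 28.284, ∠D ≈ 45.00°
|H| = 10198 / 28.284 ≈ 360.56
Gain = 20 log₁₀(360.56) ≈ 51.14 dB
∠H = 11.31° − 45.00° = -33.69°

51.1 dB, -33.7°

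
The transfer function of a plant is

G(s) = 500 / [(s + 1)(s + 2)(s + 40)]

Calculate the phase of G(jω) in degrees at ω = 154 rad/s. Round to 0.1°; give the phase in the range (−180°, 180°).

105.7°

At s = jω = j154:
pole (s+1): 1 + j154 → |·| = √(1²+154²) = √23717 ≈ 154, ∠ = arctan(154/1) ≈ 89.63°
pole (s+2): 2 + j154 → |·| = √(2²+154²) = √23720 ≈ 154.01, ∠ = arctan(154/2) ≈ 89.26°
pole (s+40): 40 + j154 → |·| = √(40²+154²) = √25316 ≈ 159.11, ∠ = arctan(154/40) ≈ 75.44°
∠G = 0.00° − 254.33° = -254.33° ≡ 105.67° (principal value)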